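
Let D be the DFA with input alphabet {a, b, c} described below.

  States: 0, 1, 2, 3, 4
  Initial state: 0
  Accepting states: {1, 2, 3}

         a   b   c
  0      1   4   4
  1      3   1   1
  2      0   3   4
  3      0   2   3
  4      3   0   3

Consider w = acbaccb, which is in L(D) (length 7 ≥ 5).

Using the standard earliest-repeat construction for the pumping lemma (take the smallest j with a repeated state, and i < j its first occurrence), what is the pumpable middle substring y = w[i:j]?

State sequence: 0 -a-> 1 -c-> 1 -b-> 1 -a-> 3 -c-> 3 -c-> 3 -b-> 2
First repeat at step 2: 1 was already visited.

So i = 1, j = 2, giving x = w[0:1] = a, y = w[1:2] = c, z = w[2:7] = baccb.
Check: |xy| = 2 ≤ 5 and |y| = 1 ≥ 1. Reading y takes D from 1 back to 1, so every xyⁱz is accepted.

c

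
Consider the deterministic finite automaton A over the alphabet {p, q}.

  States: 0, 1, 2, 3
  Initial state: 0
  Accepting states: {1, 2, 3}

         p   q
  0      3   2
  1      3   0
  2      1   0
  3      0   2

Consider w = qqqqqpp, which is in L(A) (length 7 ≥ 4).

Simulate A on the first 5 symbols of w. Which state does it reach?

Run of A on the first 5 characters of w = q q q q q:
  step 0: 0  (start)
  step 1: 2  (read q: 0→2)
  step 2: 0  (read q: 2→0)
  step 3: 2  (read q: 0→2)
  step 4: 0  (read q: 2→0)
  step 5: 2  (read q: 0→2)

After reading 5 characters, A is in state 2.

2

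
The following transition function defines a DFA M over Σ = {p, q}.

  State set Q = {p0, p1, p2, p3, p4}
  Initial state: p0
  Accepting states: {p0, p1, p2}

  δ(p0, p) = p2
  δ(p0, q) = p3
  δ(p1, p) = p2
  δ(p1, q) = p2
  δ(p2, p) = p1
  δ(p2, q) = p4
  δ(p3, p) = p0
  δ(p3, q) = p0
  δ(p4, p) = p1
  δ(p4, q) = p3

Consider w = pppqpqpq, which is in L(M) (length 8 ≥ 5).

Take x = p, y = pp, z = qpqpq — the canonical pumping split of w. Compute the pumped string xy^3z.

xy^3z = p·pp·pp·pp·qpqpq = pppppppqpqpq.
Reading y = pp takes M from p2 back to p2, so after x·y·y·y the machine is still in p2, and z then leads to the accepting state p2. Hence pppppppqpqpq ∈ L(M).

pppppppqpqpq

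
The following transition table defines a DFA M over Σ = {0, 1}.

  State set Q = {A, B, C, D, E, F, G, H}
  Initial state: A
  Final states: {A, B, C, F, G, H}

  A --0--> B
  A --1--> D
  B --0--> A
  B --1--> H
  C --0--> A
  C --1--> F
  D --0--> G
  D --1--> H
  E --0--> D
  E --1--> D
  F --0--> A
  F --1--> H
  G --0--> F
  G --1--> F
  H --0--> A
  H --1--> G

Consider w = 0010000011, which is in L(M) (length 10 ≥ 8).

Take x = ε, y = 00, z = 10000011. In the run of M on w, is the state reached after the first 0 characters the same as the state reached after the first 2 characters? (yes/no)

yes

State sequence: A -0-> B -0-> A

After x (step 0): A. After xy (step 2): A.
They match, so y = 00 drives M around a cycle from A back to itself; pumping y any number of times keeps M in A before reading z, and xyⁱz ∈ L(M) for every i ≥ 0.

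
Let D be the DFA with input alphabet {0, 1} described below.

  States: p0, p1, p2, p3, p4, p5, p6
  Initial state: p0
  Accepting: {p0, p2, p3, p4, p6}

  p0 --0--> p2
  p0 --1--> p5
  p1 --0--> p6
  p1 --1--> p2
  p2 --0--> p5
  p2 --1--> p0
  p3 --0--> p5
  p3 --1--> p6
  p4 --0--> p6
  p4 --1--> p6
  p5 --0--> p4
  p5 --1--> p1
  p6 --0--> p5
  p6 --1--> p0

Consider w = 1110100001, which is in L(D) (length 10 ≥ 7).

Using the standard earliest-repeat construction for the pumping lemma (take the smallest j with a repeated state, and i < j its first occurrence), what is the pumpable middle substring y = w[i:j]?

Run of D on w = 1 1 1 0 1 0 0 0 0 1:
  step 0: p0  (start)
  step 1: p5  (read 1: p0→p5)
  step 2: p1  (read 1: p5→p1)
  step 3: p2  (read 1: p1→p2)
  step 4: p5  (read 0: p2→p5)   ← first repeat (p5 seen earlier)
  step 5: p1  (read 1: p5→p1)
  step 6: p6  (read 0: p1→p6)
  step 7: p5  (read 0: p6→p5)
  step 8: p4  (read 0: p5→p4)
  step 9: p6  (read 0: p4→p6)
  step 10: p0  (read 1: p6→p0)

So i = 1, j = 4, giving x = w[0:1] = 1, y = w[1:4] = 110, z = w[4:10] = 100001.
Check: |xy| = 4 ≤ 7 and |y| = 3 ≥ 1. Reading y takes D from p5 back to p5, so every xyⁱz is accepted.

110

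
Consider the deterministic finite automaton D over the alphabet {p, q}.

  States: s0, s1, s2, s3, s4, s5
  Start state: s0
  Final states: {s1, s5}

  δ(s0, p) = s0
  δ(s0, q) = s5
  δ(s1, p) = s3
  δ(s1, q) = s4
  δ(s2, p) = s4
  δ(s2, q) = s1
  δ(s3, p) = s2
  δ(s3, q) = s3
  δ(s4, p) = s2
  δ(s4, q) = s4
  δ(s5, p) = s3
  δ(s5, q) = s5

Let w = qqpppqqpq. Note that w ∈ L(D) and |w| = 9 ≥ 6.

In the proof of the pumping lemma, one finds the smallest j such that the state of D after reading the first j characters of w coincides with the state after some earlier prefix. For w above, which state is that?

s5

Run of D on w = q q p p p q q p q:
  step 0: s0  (start)
  step 1: s5  (read q: s0→s5)
  step 2: s5  (read q: s5→s5)   ← first repeat (s5 seen earlier)
  step 3: s3  (read p: s5→s3)
  step 4: s2  (read p: s3→s2)
  step 5: s4  (read p: s2→s4)
  step 6: s4  (read q: s4→s4)
  step 7: s4  (read q: s4→s4)
  step 8: s2  (read p: s4→s2)
  step 9: s1  (read q: s2→s1)

The earliest repeat is at step j = 2: D is in s5, which it already visited at step i = 1.
Pumping length from the standard proof: p = 6 (the number of states). The repeated state found above gives |xy| = j ≤ 6 and |y| = j − i ≥ 1.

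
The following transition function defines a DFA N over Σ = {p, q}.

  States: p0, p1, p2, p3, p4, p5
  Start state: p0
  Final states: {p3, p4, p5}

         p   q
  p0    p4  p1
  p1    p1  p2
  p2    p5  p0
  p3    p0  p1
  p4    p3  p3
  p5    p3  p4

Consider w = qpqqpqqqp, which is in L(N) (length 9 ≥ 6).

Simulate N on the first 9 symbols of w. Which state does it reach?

State sequence: p0 -q-> p1 -p-> p1 -q-> p2 -q-> p0 -p-> p4 -q-> p3 -q-> p1 -q-> p2 -p-> p5

After reading 9 characters, N is in state p5.

p5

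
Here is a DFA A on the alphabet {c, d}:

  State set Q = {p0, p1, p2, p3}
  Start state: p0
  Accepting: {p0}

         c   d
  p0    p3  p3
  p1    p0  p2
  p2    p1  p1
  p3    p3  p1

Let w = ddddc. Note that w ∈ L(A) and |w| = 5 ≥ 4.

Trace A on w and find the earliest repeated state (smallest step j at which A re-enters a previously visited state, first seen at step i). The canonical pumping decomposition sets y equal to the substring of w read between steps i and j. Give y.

dd

Run of A on w = d d d d c:
  step 0: p0  (start)
  step 1: p3  (read d: p0→p3)
  step 2: p1  (read d: p3→p1)
  step 3: p2  (read d: p1→p2)
  step 4: p1  (read d: p2→p1)   ← first repeat (p1 seen earlier)
  step 5: p0  (read c: p1→p0)

So i = 2, j = 4, giving x = w[0:2] = dd, y = w[2:4] = dd, z = w[4:5] = c.
Check: |xy| = 4 ≤ 4 and |y| = 2 ≥ 1. Reading y takes A from p1 back to p1, so every xyⁱz is accepted.
Pumping length from the standard proof: p = 4 (the number of states). The repeated state found above gives |xy| = j ≤ 4 and |y| = j − i ≥ 1.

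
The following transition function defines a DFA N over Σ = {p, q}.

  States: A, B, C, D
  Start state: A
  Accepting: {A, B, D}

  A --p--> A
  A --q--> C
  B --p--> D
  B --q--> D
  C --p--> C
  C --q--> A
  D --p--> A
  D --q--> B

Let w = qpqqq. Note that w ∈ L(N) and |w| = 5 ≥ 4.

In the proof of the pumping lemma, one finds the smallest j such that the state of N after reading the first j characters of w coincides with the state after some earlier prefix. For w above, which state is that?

C

State sequence: A -q-> C -p-> C -q-> A -q-> C -q-> A
First repeat at step 2: C was already visited.

The earliest repeat is at step j = 2: N is in C, which it already visited at step i = 1.
Since N has 4 states, any run of length ≥ 4 visits 4+1 states, so by pigeonhole some state repeats within the first 4 steps — that repeat gives the pumpable loop.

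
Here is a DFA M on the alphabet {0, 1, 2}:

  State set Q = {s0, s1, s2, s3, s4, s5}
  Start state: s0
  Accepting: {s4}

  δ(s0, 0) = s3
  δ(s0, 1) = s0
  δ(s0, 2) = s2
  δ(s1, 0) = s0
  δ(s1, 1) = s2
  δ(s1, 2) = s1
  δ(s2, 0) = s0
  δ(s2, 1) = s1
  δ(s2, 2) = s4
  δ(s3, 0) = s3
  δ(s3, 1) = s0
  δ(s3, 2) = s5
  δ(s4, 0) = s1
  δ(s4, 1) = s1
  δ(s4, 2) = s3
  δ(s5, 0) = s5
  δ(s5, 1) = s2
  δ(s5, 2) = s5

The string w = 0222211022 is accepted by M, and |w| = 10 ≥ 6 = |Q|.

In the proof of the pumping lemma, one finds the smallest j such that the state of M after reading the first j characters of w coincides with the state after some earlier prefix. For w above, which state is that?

s5

State sequence: s0 -0-> s3 -2-> s5 -2-> s5 -2-> s5 -2-> s5 -1-> s2 -1-> s1 -0-> s0 -2-> s2 -2-> s4
First repeat at step 3: s5 was already visited.

The earliest repeat is at step j = 3: M is in s5, which it already visited at step i = 2.
The DFA has 6 states, so the proof of the pumping lemma guarantees a repeated state among the first 6+1 visited; the segment between the two visits is the pumpable y.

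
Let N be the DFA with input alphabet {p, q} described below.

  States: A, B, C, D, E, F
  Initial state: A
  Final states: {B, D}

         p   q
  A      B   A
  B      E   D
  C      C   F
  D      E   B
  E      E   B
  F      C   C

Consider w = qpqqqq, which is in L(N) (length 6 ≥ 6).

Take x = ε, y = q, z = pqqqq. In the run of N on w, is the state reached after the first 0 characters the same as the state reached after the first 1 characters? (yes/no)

yes

Run of N on the first 1 characters of w = q:
  step 0: A  (start)
  step 1: A  (read q: A→A)

After x (step 0): A. After xy (step 1): A.
They match, so y = q drives N around a cycle from A back to itself; pumping y any number of times keeps N in A before reading z, and xyⁱz ∈ L(N) for every i ≥ 0.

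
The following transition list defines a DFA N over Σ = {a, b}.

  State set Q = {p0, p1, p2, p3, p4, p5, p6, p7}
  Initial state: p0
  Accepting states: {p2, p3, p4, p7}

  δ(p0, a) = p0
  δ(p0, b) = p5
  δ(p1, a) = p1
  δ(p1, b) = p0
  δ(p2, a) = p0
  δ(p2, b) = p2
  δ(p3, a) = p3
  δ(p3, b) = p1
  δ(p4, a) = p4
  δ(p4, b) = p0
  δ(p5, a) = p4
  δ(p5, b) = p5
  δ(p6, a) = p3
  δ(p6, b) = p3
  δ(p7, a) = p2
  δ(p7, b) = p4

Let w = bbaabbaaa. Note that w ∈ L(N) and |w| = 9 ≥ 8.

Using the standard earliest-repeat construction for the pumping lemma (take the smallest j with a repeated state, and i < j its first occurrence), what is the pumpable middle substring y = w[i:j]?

State sequence: p0 -b-> p5 -b-> p5 -a-> p4 -a-> p4 -b-> p0 -b-> p5 -a-> p4 -a-> p4 -a-> p4
First repeat at step 2: p5 was already visited.

So i = 1, j = 2, giving x = w[0:1] = b, y = w[1:2] = b, z = w[2:9] = aabbaaa.
Check: |xy| = 2 ≤ 8 and |y| = 1 ≥ 1. Reading y takes N from p5 back to p5, so every xyⁱz is accepted.

b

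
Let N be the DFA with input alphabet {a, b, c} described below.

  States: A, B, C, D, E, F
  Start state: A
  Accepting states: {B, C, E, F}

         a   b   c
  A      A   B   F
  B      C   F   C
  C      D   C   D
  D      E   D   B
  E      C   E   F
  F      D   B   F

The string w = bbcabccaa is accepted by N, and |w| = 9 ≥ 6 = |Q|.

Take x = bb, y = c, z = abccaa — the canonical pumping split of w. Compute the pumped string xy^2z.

xy^2z = bb·c·c·abccaa = bbccabccaa.
Reading y = c takes N from F back to F, so after x·y·y the machine is still in F, and z then leads to the accepting state E. Hence bbccabccaa ∈ L(N).

bbccabccaa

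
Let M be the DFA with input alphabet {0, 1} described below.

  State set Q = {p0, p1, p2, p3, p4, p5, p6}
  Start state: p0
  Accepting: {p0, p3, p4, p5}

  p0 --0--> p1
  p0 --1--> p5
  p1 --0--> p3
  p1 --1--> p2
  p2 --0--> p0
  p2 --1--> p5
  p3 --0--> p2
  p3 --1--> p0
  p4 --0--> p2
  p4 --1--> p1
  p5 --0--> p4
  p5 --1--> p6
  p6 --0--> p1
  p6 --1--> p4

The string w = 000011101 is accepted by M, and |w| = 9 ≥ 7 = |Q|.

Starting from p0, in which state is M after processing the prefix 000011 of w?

p6

Run of M on the first 6 characters of w = 0 0 0 0 1 1:
  step 0: p0  (start)
  step 1: p1  (read 0: p0→p1)
  step 2: p3  (read 0: p1→p3)
  step 3: p2  (read 0: p3→p2)
  step 4: p0  (read 0: p2→p0)
  step 5: p5  (read 1: p0→p5)
  step 6: p6  (read 1: p5→p6)

After reading 6 characters, M is in state p6.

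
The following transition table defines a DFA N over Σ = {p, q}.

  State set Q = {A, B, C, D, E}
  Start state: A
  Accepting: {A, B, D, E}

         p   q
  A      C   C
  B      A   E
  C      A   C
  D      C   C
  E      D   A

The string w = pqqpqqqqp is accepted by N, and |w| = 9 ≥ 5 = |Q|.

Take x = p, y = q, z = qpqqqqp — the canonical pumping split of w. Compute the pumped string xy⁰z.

pqpqqqqp

xy⁰z = xz = p·qpqqqqp = pqpqqqqp.
Reading y = q takes N from C back to C, so after x the machine is still in C, and z then leads to the accepting state A. Hence pqpqqqqp ∈ L(N).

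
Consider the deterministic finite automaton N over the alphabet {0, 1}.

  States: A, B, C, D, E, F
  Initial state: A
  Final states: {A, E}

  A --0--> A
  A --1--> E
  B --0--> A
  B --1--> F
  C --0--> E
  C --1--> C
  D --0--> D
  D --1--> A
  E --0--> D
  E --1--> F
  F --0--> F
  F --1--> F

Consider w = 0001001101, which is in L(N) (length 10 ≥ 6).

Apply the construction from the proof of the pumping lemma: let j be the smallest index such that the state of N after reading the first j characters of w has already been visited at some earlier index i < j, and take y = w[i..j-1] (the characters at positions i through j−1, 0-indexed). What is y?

0

Run of N on w = 0 0 0 1 0 0 1 1 0 1:
  step 0: A  (start)
  step 1: A  (read 0: A→A)   ← first repeat (A seen earlier)
  step 2: A  (read 0: A→A)
  step 3: A  (read 0: A→A)
  step 4: E  (read 1: A→E)
  step 5: D  (read 0: E→D)
  step 6: D  (read 0: D→D)
  step 7: A  (read 1: D→A)
  step 8: E  (read 1: A→E)
  step 9: D  (read 0: E→D)
  step 10: A  (read 1: D→A)

So i = 0, j = 1, giving x = w[0:0] = ε, y = w[0:1] = 0, z = w[1:10] = 001001101.
Check: |xy| = 1 ≤ 6 and |y| = 1 ≥ 1. Reading y takes N from A back to A, so every xyⁱz is accepted.
With |Q| = 6, pigeonhole forces a state repeat no later than step 6; the substring read between the first and second visits to that state can be pumped.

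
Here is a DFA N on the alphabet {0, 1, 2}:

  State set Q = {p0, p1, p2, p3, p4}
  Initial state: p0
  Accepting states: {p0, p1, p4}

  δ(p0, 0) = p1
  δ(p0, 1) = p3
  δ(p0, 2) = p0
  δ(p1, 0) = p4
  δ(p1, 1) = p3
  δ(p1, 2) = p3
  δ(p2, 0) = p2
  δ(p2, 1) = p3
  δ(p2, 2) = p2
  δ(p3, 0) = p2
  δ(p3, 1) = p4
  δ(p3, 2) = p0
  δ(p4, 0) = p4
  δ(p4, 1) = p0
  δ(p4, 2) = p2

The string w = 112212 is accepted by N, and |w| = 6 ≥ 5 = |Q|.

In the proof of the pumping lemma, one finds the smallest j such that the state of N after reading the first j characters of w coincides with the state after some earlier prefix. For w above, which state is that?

Run of N on w = 1 1 2 2 1 2:
  step 0: p0  (start)
  step 1: p3  (read 1: p0→p3)
  step 2: p4  (read 1: p3→p4)
  step 3: p2  (read 2: p4→p2)
  step 4: p2  (read 2: p2→p2)   ← first repeat (p2 seen earlier)
  step 5: p3  (read 1: p2→p3)
  step 6: p0  (read 2: p3→p0)

The earliest repeat is at step j = 4: N is in p2, which it already visited at step i = 3.

p2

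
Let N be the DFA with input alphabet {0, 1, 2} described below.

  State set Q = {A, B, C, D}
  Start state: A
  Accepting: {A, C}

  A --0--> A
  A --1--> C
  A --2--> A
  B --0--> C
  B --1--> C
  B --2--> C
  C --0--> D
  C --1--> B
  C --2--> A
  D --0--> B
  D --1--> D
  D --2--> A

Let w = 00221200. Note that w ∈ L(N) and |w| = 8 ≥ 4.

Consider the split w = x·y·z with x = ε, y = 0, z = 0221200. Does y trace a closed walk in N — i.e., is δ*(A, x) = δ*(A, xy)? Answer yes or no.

State sequence: A -0-> A

After x (step 0): A. After xy (step 1): A.
They match, so y = 0 drives N around a cycle from A back to itself; pumping y any number of times keeps N in A before reading z, and xyⁱz ∈ L(N) for every i ≥ 0.

yes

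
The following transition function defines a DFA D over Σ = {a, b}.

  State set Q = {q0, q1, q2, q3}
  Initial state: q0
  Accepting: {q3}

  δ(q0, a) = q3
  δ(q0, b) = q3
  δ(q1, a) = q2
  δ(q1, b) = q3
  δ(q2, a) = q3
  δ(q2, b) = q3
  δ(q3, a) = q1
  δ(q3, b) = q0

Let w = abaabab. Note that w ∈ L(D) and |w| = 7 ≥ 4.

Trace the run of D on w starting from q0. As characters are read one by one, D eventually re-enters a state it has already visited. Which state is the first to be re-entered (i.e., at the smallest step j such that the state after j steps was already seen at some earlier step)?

Run of D on w = a b a a b a b:
  step 0: q0  (start)
  step 1: q3  (read a: q0→q3)
  step 2: q0  (read b: q3→q0)   ← first repeat (q0 seen earlier)
  step 3: q3  (read a: q0→q3)
  step 4: q1  (read a: q3→q1)
  step 5: q3  (read b: q1→q3)
  step 6: q1  (read a: q3→q1)
  step 7: q3  (read b: q1→q3)

The earliest repeat is at step j = 2: D is in q0, which it already visited at step i = 0.
Pumping length from the standard proof: p = 4 (the number of states). The repeated state found above gives |xy| = j ≤ 4 and |y| = j − i ≥ 1.

q0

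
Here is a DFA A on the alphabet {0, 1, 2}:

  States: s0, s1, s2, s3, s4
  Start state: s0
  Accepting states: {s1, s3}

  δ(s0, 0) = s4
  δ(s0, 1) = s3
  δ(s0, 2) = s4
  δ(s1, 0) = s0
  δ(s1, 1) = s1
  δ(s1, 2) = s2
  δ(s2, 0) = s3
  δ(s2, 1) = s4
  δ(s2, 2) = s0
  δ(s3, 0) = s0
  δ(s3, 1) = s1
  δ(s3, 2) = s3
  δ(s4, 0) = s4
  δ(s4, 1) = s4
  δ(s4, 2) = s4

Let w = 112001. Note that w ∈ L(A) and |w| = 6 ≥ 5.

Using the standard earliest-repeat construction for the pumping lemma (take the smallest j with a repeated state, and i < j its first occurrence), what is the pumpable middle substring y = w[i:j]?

120

Run of A on w = 1 1 2 0 0 1:
  step 0: s0  (start)
  step 1: s3  (read 1: s0→s3)
  step 2: s1  (read 1: s3→s1)
  step 3: s2  (read 2: s1→s2)
  step 4: s3  (read 0: s2→s3)   ← first repeat (s3 seen earlier)
  step 5: s0  (read 0: s3→s0)
  step 6: s3  (read 1: s0→s3)

So i = 1, j = 4, giving x = w[0:1] = 1, y = w[1:4] = 120, z = w[4:6] = 01.
Check: |xy| = 4 ≤ 5 and |y| = 3 ≥ 1. Reading y takes A from s3 back to s3, so every xyⁱz is accepted.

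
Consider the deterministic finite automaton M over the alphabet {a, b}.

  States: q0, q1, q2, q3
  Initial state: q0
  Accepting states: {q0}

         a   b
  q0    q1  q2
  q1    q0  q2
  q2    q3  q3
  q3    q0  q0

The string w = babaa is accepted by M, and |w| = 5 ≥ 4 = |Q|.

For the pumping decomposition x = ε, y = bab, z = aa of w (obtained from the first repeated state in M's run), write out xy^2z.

babbabaa

xy^2z = ε·bab·bab·aa = babbabaa.
Reading y = bab takes M from q0 back to q0, so after x·y·y the machine is still in q0, and z then leads to the accepting state q0. Hence babbabaa ∈ L(M).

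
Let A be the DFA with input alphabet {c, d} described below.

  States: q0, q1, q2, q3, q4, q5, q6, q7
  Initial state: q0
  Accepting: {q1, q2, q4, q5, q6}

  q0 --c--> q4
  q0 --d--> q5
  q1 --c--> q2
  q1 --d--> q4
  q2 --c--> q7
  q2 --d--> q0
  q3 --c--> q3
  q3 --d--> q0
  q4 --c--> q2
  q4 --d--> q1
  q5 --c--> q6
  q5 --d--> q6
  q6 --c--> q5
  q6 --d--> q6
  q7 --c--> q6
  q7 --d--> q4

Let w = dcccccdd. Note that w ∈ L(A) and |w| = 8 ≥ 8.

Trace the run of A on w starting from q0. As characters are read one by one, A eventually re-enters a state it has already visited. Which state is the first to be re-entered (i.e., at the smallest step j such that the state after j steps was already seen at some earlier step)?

State sequence: q0 -d-> q5 -c-> q6 -c-> q5 -c-> q6 -c-> q5 -c-> q6 -d-> q6 -d-> q6
First repeat at step 3: q5 was already visited.

The earliest repeat is at step j = 3: A is in q5, which it already visited at step i = 1.
The DFA has 8 states, so the proof of the pumping lemma guarantees a repeated state among the first 8+1 visited; the segment between the two visits is the pumpable y.

q5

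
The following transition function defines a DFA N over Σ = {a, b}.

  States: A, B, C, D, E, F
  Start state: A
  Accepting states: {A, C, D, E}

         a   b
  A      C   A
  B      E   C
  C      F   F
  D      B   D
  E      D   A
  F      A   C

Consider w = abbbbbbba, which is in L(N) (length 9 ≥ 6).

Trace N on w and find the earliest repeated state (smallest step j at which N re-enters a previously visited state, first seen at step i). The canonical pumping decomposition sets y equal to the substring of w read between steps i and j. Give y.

bb

Run of N on w = a b b b b b b b a:
  step 0: A  (start)
  step 1: C  (read a: A→C)
  step 2: F  (read b: C→F)
  step 3: C  (read b: F→C)   ← first repeat (C seen earlier)
  step 4: F  (read b: C→F)
  step 5: C  (read b: F→C)
  step 6: F  (read b: C→F)
  step 7: C  (read b: F→C)
  step 8: F  (read b: C→F)
  step 9: A  (read a: F→A)

So i = 1, j = 3, giving x = w[0:1] = a, y = w[1:3] = bb, z = w[3:9] = bbbbba.
Check: |xy| = 3 ≤ 6 and |y| = 2 ≥ 1. Reading y takes N from C back to C, so every xyⁱz is accepted.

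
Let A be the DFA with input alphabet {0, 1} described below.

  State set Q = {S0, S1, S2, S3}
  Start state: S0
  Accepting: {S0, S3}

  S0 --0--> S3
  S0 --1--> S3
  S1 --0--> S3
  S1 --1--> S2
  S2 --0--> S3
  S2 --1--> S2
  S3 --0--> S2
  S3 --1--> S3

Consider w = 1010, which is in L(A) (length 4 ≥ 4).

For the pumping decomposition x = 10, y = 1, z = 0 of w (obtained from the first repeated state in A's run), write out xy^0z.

xy⁰z = xz = 10·0 = 100.
Reading y = 1 takes A from S2 back to S2, so after x the machine is still in S2, and z then leads to the accepting state S3. Hence 100 ∈ L(A).

100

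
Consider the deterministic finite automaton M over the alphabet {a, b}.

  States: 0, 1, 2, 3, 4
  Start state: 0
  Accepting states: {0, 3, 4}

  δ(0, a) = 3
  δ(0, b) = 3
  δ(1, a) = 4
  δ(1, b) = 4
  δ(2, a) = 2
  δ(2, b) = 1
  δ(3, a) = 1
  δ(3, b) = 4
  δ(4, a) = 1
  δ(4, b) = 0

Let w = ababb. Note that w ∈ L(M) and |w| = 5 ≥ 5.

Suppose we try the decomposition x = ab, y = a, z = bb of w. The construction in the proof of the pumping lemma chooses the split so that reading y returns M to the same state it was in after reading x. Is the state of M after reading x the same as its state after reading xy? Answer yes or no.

no

Run of M on the first 3 characters of w = a b a:
  step 0: 0  (start)
  step 1: 3  (read a: 0→3)
  step 2: 4  (read b: 3→4)
  step 3: 1  (read a: 4→1)

After x (step 2): 4. After xy (step 3): 1.
They differ (4 ≠ 1), so y is not a cycle from the state after x; this split is not the one the pumping-lemma construction produces, and pumping y need not keep the string in L(M).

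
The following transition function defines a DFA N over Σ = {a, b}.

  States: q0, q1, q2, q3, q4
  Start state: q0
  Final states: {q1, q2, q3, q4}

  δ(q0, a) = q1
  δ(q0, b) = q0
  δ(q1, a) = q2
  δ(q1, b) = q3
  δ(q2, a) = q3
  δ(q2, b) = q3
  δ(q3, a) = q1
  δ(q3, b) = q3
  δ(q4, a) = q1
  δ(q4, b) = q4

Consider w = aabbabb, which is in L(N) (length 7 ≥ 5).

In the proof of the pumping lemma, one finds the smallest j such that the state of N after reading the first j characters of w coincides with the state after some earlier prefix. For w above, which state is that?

Run of N on w = a a b b a b b:
  step 0: q0  (start)
  step 1: q1  (read a: q0→q1)
  step 2: q2  (read a: q1→q2)
  step 3: q3  (read b: q2→q3)
  step 4: q3  (read b: q3→q3)   ← first repeat (q3 seen earlier)
  step 5: q1  (read a: q3→q1)
  step 6: q3  (read b: q1→q3)
  step 7: q3  (read b: q3→q3)

The earliest repeat is at step j = 4: N is in q3, which it already visited at step i = 3.
Pumping length from the standard proof: p = 5 (the number of states). The repeated state found above gives |xy| = j ≤ 5 and |y| = j − i ≥ 1.

q3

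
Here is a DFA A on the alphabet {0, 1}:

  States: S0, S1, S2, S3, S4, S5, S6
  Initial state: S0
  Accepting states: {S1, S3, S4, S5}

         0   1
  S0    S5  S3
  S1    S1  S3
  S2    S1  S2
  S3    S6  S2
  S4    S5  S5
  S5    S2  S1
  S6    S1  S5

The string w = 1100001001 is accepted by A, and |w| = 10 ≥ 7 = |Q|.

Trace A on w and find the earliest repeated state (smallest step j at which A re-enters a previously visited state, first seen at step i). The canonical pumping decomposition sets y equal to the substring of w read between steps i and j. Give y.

State sequence: S0 -1-> S3 -1-> S2 -0-> S1 -0-> S1 -0-> S1 -0-> S1 -1-> S3 -0-> S6 -0-> S1 -1-> S3
First repeat at step 4: S1 was already visited.

So i = 3, j = 4, giving x = w[0:3] = 110, y = w[3:4] = 0, z = w[4:10] = 001001.
Check: |xy| = 4 ≤ 7 and |y| = 1 ≥ 1. Reading y takes A from S1 back to S1, so every xyⁱz is accepted.
Since A has 7 states, any run of length ≥ 7 visits 7+1 states, so by pigeonhole some state repeats within the first 7 steps — that repeat gives the pumpable loop.

0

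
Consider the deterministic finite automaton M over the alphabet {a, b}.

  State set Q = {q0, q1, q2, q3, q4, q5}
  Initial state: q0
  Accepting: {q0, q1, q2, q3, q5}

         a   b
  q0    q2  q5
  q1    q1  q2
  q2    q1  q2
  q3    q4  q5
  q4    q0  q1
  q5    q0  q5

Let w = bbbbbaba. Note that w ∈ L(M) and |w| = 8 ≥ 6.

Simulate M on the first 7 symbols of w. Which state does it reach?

Run of M on the first 7 characters of w = b b b b b a b:
  step 0: q0  (start)
  step 1: q5  (read b: q0→q5)
  step 2: q5  (read b: q5→q5)
  step 3: q5  (read b: q5→q5)
  step 4: q5  (read b: q5→q5)
  step 5: q5  (read b: q5→q5)
  step 6: q0  (read a: q5→q0)
  step 7: q5  (read b: q0→q5)

After reading 7 characters, M is in state q5.

q5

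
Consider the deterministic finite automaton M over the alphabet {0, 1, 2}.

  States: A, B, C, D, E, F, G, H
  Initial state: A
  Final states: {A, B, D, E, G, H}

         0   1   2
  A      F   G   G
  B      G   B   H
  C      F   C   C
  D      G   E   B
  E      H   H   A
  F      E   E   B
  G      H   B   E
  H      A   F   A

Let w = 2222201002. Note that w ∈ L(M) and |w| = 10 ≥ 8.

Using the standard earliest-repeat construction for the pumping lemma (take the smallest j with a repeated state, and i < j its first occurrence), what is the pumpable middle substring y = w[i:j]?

222

Run of M on w = 2 2 2 2 2 0 1 0 0 2:
  step 0: A  (start)
  step 1: G  (read 2: A→G)
  step 2: E  (read 2: G→E)
  step 3: A  (read 2: E→A)   ← first repeat (A seen earlier)
  step 4: G  (read 2: A→G)
  step 5: E  (read 2: G→E)
  step 6: H  (read 0: E→H)
  step 7: F  (read 1: H→F)
  step 8: E  (read 0: F→E)
  step 9: H  (read 0: E→H)
  step 10: A  (read 2: H→A)

So i = 0, j = 3, giving x = w[0:0] = ε, y = w[0:3] = 222, z = w[3:10] = 2201002.
Check: |xy| = 3 ≤ 8 and |y| = 3 ≥ 1. Reading y takes M from A back to A, so every xyⁱz is accepted.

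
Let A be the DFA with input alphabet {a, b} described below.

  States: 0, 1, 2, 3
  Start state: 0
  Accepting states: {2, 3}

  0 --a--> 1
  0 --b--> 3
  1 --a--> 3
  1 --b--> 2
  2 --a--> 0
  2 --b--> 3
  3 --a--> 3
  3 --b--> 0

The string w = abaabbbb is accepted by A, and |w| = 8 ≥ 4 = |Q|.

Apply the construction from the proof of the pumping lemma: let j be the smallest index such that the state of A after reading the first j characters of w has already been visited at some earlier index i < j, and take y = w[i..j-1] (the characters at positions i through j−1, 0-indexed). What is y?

State sequence: 0 -a-> 1 -b-> 2 -a-> 0 -a-> 1 -b-> 2 -b-> 3 -b-> 0 -b-> 3
First repeat at step 3: 0 was already visited.

So i = 0, j = 3, giving x = w[0:0] = ε, y = w[0:3] = aba, z = w[3:8] = abbbb.
Check: |xy| = 3 ≤ 4 and |y| = 3 ≥ 1. Reading y takes A from 0 back to 0, so every xyⁱz is accepted.

aba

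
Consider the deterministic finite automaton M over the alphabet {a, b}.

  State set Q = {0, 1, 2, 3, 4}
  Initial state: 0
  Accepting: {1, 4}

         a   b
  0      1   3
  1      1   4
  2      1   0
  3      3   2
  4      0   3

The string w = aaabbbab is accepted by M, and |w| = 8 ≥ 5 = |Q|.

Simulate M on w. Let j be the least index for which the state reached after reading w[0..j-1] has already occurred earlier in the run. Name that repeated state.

1

State sequence: 0 -a-> 1 -a-> 1 -a-> 1 -b-> 4 -b-> 3 -b-> 2 -a-> 1 -b-> 4
First repeat at step 2: 1 was already visited.

The earliest repeat is at step j = 2: M is in 1, which it already visited at step i = 1.
The DFA has 5 states, so the proof of the pumping lemma guarantees a repeated state among the first 5+1 visited; the segment between the two visits is the pumpable y.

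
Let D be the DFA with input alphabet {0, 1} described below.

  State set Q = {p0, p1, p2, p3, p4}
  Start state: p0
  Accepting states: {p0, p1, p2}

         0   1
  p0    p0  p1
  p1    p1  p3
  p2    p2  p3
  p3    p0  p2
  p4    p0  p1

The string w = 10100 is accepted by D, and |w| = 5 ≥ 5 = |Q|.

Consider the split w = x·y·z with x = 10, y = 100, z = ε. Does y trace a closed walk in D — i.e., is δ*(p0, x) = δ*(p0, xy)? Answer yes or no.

State sequence: p0 -1-> p1 -0-> p1 -1-> p3 -0-> p0 -0-> p0

After x (step 2): p1. After xy (step 5): p0.
They differ (p1 ≠ p0), so y is not a cycle from the state after x; this split is not the one the pumping-lemma construction produces, and pumping y need not keep the string in L(D).

no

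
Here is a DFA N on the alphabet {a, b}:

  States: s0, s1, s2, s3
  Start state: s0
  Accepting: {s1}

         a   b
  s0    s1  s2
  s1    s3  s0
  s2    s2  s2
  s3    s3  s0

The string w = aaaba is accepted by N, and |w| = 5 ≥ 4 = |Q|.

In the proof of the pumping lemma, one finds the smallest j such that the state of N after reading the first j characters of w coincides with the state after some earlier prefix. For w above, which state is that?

Run of N on w = a a a b a:
  step 0: s0  (start)
  step 1: s1  (read a: s0→s1)
  step 2: s3  (read a: s1→s3)
  step 3: s3  (read a: s3→s3)   ← first repeat (s3 seen earlier)
  step 4: s0  (read b: s3→s0)
  step 5: s1  (read a: s0→s1)

The earliest repeat is at step j = 3: N is in s3, which it already visited at step i = 2.

s3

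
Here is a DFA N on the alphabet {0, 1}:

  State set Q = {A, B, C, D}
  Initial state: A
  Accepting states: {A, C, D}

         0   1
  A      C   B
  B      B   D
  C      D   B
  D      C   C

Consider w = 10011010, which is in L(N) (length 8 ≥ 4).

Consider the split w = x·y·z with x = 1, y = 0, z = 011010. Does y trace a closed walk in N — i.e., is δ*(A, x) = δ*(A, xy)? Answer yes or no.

yes

Run of N on the first 2 characters of w = 1 0:
  step 0: A  (start)
  step 1: B  (read 1: A→B)
  step 2: B  (read 0: B→B)

After x (step 1): B. After xy (step 2): B.
They match, so y = 0 drives N around a cycle from B back to itself; pumping y any number of times keeps N in B before reading z, and xyⁱz ∈ L(N) for every i ≥ 0.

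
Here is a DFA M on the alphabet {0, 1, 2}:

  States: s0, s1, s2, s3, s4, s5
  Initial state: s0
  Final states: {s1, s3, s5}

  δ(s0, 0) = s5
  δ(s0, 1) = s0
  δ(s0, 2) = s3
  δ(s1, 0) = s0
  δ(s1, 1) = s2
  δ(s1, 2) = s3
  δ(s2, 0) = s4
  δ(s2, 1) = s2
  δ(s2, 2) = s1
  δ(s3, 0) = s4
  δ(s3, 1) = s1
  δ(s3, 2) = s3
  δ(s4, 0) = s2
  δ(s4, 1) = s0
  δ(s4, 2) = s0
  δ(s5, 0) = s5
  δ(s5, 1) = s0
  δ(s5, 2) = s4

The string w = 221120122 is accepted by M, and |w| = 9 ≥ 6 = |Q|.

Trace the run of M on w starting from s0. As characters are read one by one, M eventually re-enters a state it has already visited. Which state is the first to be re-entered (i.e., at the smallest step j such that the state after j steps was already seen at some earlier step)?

s3

Run of M on w = 2 2 1 1 2 0 1 2 2:
  step 0: s0  (start)
  step 1: s3  (read 2: s0→s3)
  step 2: s3  (read 2: s3→s3)   ← first repeat (s3 seen earlier)
  step 3: s1  (read 1: s3→s1)
  step 4: s2  (read 1: s1→s2)
  step 5: s1  (read 2: s2→s1)
  step 6: s0  (read 0: s1→s0)
  step 7: s0  (read 1: s0→s0)
  step 8: s3  (read 2: s0→s3)
  step 9: s3  (read 2: s3→s3)

The earliest repeat is at step j = 2: M is in s3, which it already visited at step i = 1.
Since M has 6 states, any run of length ≥ 6 visits 6+1 states, so by pigeonhole some state repeats within the first 6 steps — that repeat gives the pumpable loop.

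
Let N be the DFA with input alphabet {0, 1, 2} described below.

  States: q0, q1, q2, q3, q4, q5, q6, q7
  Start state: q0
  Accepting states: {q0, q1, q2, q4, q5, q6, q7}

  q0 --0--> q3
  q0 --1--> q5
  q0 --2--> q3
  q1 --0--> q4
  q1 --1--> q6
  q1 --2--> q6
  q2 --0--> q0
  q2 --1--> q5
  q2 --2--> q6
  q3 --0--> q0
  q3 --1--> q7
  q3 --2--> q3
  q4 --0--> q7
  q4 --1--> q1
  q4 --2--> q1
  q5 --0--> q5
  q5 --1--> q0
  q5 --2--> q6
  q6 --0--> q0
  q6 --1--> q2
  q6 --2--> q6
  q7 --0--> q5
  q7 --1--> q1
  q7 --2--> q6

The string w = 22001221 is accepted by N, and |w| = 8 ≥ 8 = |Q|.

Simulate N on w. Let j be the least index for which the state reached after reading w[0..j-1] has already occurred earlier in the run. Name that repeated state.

State sequence: q0 -2-> q3 -2-> q3 -0-> q0 -0-> q3 -1-> q7 -2-> q6 -2-> q6 -1-> q2
First repeat at step 2: q3 was already visited.

The earliest repeat is at step j = 2: N is in q3, which it already visited at step i = 1.
With |Q| = 8, pigeonhole forces a state repeat no later than step 8; the substring read between the first and second visits to that state can be pumped.

q3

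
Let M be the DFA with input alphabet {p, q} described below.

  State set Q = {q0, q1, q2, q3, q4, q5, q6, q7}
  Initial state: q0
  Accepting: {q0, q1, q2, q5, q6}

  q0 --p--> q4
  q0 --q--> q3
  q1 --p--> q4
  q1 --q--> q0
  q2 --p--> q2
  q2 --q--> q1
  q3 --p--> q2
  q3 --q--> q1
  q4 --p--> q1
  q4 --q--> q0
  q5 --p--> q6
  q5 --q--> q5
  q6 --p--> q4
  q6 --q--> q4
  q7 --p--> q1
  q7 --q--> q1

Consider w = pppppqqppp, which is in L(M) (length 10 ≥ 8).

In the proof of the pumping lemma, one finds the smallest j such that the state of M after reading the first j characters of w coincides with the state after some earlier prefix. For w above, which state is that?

q4

Run of M on w = p p p p p q q p p p:
  step 0: q0  (start)
  step 1: q4  (read p: q0→q4)
  step 2: q1  (read p: q4→q1)
  step 3: q4  (read p: q1→q4)   ← first repeat (q4 seen earlier)
  step 4: q1  (read p: q4→q1)
  step 5: q4  (read p: q1→q4)
  step 6: q0  (read q: q4→q0)
  step 7: q3  (read q: q0→q3)
  step 8: q2  (read p: q3→q2)
  step 9: q2  (read p: q2→q2)
  step 10: q2  (read p: q2→q2)

The earliest repeat is at step j = 3: M is in q4, which it already visited at step i = 1.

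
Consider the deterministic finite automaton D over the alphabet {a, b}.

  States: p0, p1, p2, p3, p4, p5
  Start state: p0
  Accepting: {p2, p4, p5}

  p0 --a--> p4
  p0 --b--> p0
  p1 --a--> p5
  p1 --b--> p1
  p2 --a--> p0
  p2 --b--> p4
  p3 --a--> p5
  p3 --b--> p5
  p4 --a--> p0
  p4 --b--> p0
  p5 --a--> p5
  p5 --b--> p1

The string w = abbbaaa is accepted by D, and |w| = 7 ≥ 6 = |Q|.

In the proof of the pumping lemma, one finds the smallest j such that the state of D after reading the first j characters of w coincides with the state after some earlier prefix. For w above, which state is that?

p0

State sequence: p0 -a-> p4 -b-> p0 -b-> p0 -b-> p0 -a-> p4 -a-> p0 -a-> p4
First repeat at step 2: p0 was already visited.

The earliest repeat is at step j = 2: D is in p0, which it already visited at step i = 0.
Pumping length from the standard proof: p = 6 (the number of states). The repeated state found above gives |xy| = j ≤ 6 and |y| = j − i ≥ 1.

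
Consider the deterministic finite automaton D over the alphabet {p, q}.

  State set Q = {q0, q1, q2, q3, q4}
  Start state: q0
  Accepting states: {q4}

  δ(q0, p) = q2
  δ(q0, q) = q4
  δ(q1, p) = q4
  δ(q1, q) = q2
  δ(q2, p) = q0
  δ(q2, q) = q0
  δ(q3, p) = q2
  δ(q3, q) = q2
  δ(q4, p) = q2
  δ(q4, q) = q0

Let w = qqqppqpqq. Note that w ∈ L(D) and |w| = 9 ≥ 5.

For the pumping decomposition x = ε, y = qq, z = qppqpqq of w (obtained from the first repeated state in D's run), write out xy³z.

qqqqqqqppqpqq

xy^3z = ε·qq·qq·qq·qppqpqq = qqqqqqqppqpqq.
Reading y = qq takes D from q0 back to q0, so after x·y·y·y the machine is still in q0, and z then leads to the accepting state q4. Hence qqqqqqqppqpqq ∈ L(D).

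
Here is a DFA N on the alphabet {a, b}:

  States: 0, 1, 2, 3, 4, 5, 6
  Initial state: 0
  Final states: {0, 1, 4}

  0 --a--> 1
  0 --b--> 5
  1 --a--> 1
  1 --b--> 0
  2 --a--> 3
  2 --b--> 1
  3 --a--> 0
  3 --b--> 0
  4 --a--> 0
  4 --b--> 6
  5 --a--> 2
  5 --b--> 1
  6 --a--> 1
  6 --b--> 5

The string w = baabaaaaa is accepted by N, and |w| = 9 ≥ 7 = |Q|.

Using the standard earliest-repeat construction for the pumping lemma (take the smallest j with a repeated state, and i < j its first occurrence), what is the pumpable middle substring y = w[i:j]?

Run of N on w = b a a b a a a a a:
  step 0: 0  (start)
  step 1: 5  (read b: 0→5)
  step 2: 2  (read a: 5→2)
  step 3: 3  (read a: 2→3)
  step 4: 0  (read b: 3→0)   ← first repeat (0 seen earlier)
  step 5: 1  (read a: 0→1)
  step 6: 1  (read a: 1→1)
  step 7: 1  (read a: 1→1)
  step 8: 1  (read a: 1→1)
  step 9: 1  (read a: 1→1)

So i = 0, j = 4, giving x = w[0:0] = ε, y = w[0:4] = baab, z = w[4:9] = aaaaa.
Check: |xy| = 4 ≤ 7 and |y| = 4 ≥ 1. Reading y takes N from 0 back to 0, so every xyⁱz is accepted.

baab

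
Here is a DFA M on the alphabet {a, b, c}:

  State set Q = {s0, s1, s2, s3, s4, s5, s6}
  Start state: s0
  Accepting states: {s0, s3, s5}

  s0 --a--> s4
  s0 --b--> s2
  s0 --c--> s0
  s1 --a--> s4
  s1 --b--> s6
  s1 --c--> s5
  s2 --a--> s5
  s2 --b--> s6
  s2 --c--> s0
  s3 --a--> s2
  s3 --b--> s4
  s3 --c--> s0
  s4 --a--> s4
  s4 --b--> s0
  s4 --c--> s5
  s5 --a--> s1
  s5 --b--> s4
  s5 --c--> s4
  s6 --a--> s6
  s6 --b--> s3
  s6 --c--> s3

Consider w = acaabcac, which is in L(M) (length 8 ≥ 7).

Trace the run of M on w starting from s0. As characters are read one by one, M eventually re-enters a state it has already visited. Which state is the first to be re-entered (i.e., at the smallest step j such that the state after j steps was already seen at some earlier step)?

State sequence: s0 -a-> s4 -c-> s5 -a-> s1 -a-> s4 -b-> s0 -c-> s0 -a-> s4 -c-> s5
First repeat at step 4: s4 was already visited.

The earliest repeat is at step j = 4: M is in s4, which it already visited at step i = 1.
The DFA has 7 states, so the proof of the pumping lemma guarantees a repeated state among the first 7+1 visited; the segment between the two visits is the pumpable y.

s4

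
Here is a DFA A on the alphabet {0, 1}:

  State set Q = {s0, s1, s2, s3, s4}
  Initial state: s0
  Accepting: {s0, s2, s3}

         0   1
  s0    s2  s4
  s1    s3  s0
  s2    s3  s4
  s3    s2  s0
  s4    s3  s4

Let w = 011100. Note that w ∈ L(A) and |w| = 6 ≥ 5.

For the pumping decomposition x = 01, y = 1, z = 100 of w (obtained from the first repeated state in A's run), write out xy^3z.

xy^3z = 01·1·1·1·100 = 01111100.
Reading y = 1 takes A from s4 back to s4, so after x·y·y·y the machine is still in s4, and z then leads to the accepting state s2. Hence 01111100 ∈ L(A).

01111100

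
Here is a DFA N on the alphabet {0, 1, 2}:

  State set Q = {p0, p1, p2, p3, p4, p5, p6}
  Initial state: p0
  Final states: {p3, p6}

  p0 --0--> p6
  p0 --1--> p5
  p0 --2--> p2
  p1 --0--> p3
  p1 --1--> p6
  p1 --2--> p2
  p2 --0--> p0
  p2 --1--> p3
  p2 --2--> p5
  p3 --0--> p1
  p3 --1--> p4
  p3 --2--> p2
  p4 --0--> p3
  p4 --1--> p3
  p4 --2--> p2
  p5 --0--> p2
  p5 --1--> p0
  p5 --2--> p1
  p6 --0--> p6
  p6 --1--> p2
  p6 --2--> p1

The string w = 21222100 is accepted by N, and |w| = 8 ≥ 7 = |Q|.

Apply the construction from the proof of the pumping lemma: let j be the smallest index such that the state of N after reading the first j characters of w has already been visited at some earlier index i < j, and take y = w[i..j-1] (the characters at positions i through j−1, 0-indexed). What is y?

Run of N on w = 2 1 2 2 2 1 0 0:
  step 0: p0  (start)
  step 1: p2  (read 2: p0→p2)
  step 2: p3  (read 1: p2→p3)
  step 3: p2  (read 2: p3→p2)   ← first repeat (p2 seen earlier)
  step 4: p5  (read 2: p2→p5)
  step 5: p1  (read 2: p5→p1)
  step 6: p6  (read 1: p1→p6)
  step 7: p6  (read 0: p6→p6)
  step 8: p6  (read 0: p6→p6)

So i = 1, j = 3, giving x = w[0:1] = 2, y = w[1:3] = 12, z = w[3:8] = 22100.
Check: |xy| = 3 ≤ 7 and |y| = 2 ≥ 1. Reading y takes N from p2 back to p2, so every xyⁱz is accepted.
With |Q| = 7, pigeonhole forces a state repeat no later than step 7; the substring read between the first and second visits to that state can be pumped.

12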